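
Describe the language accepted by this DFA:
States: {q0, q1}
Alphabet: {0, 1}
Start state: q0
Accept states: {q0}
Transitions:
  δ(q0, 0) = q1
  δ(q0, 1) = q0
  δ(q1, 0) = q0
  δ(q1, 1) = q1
Analyzing the DFA structure:
Start state: q0
Accept states: {q0}
Interpreting what each state remembers (checking against the transitions):
  q0: an even number of 0s has been read so far
  q1: an odd number of 0s has been read so far
  δ(q0, 0): in q0 (an even number of 0s has been read so far), after reading 0 we have: an odd number of 0s has been read so far → q1
  δ(q0, 1): in q0 (an even number of 0s has been read so far), after reading 1 we have: an even number of 0s has been read so far → q0
  δ(q1, 0): in q1 (an odd number of 0s has been read so far), after reading 0 we have: an even number of 0s has been read so far → q0
  δ(q1, 1): in q1 (an odd number of 0s has been read so far), after reading 1 we have: an odd number of 0s has been read so far → q1
A string is accepted iff it ends in {q0}, i.e. an even number of 0s has been read so far.
Language: All binary strings with an even number of 0s

Final answer: All binary strings with an even number of 0s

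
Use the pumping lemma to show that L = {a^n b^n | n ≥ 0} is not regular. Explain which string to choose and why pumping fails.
Language: L = {a^n b^n | n ≥ 0} (equal numbers of a's followed by b's)
Step 1: Assume for contradiction that L is regular, with pumping length p.
Step 2: Choose s = a^p b^p. Then s ∈ L (it has p a's followed by p b's) and |s| ≥ p.
Step 3: Consider any decomposition s = xyz with |xy| ≤ p and |y| > 0. Since |xy| ≤ p and the first p symbols of s are all a's, y = a^k for some k with 1 ≤ k ≤ p.
Step 4: Pumping up (i = 2): xy²z = a^(p+k) b^p, which has more a's than b's, so xy²z ∉ L.
This contradicts the pumping lemma, so L is not regular.

Final answer: Choose s = a^p b^p. Since |xy| ≤ p, y = a^k with k ≥ 1. Then xy²z = a^(p+k) b^p ∉ L.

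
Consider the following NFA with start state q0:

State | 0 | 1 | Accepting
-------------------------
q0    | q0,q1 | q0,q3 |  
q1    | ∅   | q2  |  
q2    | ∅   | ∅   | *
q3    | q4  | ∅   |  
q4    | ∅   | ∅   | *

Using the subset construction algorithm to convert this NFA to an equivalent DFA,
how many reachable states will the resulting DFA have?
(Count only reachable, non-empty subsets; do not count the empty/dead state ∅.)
Start subset: {q0}
{q0}: on 0 → {q0, q1}, on 1 → {q0, q3}
{q0, q1}: on 0 → {q0, q1}, on 1 → {q0, q2, q3}
{q0, q3}: on 0 → {q0, q1, q4}, on 1 → {q0, q3}
{q0, q2, q3}: on 0 → {q0, q1, q4}, on 1 → {q0, q3}
{q0, q1, q4}: on 0 → {q0, q1}, on 1 → {q0, q2, q3}
Reachable non-empty subsets: {q0}, {q0, q1}, {q0, q3}, {q0, q2, q3}, {q0, q1, q4} — 5 in total.

Final answer: 5 states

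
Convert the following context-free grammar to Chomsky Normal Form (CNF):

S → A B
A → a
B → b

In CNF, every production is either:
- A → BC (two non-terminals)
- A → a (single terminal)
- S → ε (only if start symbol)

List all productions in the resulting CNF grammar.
The grammar has no ε-productions or unit productions to eliminate.
S → A B is already in CNF (two non-terminals) – keep it.
A → a is already in CNF (single terminal) – keep it.
B → b is already in CNF (single terminal) – keep it.
Resulting CNF grammar (3 productions): A → a; B → b; S → A B

Final answer: A → a; B → b; S → A B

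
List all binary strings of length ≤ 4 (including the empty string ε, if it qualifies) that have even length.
Checking every binary string of length 0 to 4:
  Length 0: accepted: ε | rejected: (none)
  Length 1: accepted: (none) | rejected: 0, 1
  Length 2: accepted: 00, 01, 10, 11 | rejected: (none)
  Length 3: accepted: (none) | rejected: 000, 001, 010, 011, 100, 101, 110, 111
  Length 4: accepted: 0000, 0001, 0010, 0011, 0100, 0101, 0110, 0111, 1000, 1001, 1010, 1011, 1100, 1101, 1110, 1111 | rejected: (none)
Total: 21 string(s).

Final answer: ε, 00, 01, 10, 11, 0000, 0001, 0010, 0011, 0100, 0101, 0110, 0111, 1000, 1001, 1010, 1011, 1100, 1101, 1110, 1111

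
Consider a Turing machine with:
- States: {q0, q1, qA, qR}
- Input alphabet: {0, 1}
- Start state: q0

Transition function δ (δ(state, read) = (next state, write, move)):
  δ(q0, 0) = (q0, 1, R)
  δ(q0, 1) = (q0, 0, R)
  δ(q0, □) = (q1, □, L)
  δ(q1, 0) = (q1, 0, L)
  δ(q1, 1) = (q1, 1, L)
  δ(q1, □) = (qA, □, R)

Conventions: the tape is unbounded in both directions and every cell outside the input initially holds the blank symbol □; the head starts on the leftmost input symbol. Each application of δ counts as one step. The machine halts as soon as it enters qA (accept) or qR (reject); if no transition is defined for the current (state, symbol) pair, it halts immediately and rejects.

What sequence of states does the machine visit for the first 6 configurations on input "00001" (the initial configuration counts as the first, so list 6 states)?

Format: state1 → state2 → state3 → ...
Step 0: [q0]00001 (head at position 0)
Step 1: δ(q0, 0) = (q0, 1, R)  ⊢  1[q0]0001 (head at position 1)
Step 2: δ(q0, 0) = (q0, 1, R)  ⊢  11[q0]001 (head at position 2)
Step 3: δ(q0, 0) = (q0, 1, R)  ⊢  111[q0]01 (head at position 3)
Step 4: δ(q0, 0) = (q0, 1, R)  ⊢  1111[q0]1 (head at position 4)
Step 5: δ(q0, 1) = (q0, 0, R)  ⊢  11110[q0]□ (head at position 5)
Reading off the states of these 6 configurations: q0 → q0 → q0 → q0 → q0 → q0

Final answer: q0 → q0 → q0 → q0 → q0 → q0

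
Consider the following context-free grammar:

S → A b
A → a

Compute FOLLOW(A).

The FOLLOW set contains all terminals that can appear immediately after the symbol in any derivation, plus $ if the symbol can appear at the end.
A occurs only in S → A b, where it is immediately followed by the terminal b. So FOLLOW(A) = {b}.

Final answer: {b}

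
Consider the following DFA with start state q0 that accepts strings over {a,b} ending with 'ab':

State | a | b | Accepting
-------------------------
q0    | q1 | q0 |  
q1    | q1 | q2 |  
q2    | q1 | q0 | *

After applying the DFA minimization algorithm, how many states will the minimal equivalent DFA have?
All 3 states are reachable from q0, so none can be removed as unreachable.
Table-filling: first mark every (accepting, non-accepting) pair as distinguishable (accepting: {q2}; non-accepting: {q0, q1}).
Round 1: (q0, q1) on 'b' go to q0 and q2, already distinguishable → mark.
Every pair of states is distinguishable, so the DFA is already minimal.
Equivalence classes: {q0}, {q1}, {q2} → 3 states.

Final answer: 3 states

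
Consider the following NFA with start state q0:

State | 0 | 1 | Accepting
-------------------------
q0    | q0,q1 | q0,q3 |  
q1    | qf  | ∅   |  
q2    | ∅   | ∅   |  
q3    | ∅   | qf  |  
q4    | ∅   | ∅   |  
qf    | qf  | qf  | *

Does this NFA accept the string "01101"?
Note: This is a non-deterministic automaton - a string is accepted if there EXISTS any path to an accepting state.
Track the set of states the NFA could be in: start {q0}
Read '0': {q0} → {q0, q1}
Read '1': {q0, q1} → {q0, q3}
Read '1': {q0, q3} → {q0, q3, qf}
Read '0': {q0, q3, qf} → {q0, q1, qf}
Read '1': {q0, q1, qf} → {q0, q3, qf}
Final set {q0, q3, qf} contains accepting state(s) {qf} → accepted.

Final answer: Yes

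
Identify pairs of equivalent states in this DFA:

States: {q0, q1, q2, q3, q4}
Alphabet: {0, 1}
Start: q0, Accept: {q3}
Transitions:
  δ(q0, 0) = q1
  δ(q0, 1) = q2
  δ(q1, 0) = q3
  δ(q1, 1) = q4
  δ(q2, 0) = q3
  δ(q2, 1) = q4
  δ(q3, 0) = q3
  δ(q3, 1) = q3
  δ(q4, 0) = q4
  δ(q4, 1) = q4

Using the table-filling algorithm:
Round 0 – mark pairs where exactly one state is accepting: (q0,q3), (q1,q3), (q2,q3), (q3,q4)
Round 1 – newly marked: (q0,q1) [on 0: q1 vs q3, already marked]; (q0,q2) [on 0: q1 vs q3, already marked]; (q1,q4) [on 0: q3 vs q4, already marked]; (q2,q4) [on 0: q3 vs q4, already marked]
Round 2 – newly marked: (q0,q4) [on 0: q1 vs q4, already marked]
No further pairs can be marked.
(q1, q2) unmarked: δ(q1,0)=q3, δ(q2,0)=q3; δ(q1,1)=q4, δ(q2,1)=q4 → equivalent
Equivalent pairs: (q1, q2)

Final answer: Equivalent pairs: (q1, q2)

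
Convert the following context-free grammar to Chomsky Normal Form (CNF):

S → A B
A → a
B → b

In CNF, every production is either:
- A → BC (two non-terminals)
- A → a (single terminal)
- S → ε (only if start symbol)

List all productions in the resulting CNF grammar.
The grammar has no ε-productions or unit productions to eliminate.
S → A B is already in CNF (two non-terminals) – keep it.
A → a is already in CNF (single terminal) – keep it.
B → b is already in CNF (single terminal) – keep it.
Resulting CNF grammar (3 productions): A → a; B → b; S → A B

Final answer: A → a; B → b; S → A B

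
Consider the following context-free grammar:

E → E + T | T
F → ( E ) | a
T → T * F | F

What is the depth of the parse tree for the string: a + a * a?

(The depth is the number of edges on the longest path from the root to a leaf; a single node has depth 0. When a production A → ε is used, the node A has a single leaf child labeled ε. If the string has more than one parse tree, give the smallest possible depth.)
The grammar is unambiguous; the parse tree of a + a * a is:
E → E + T at the root (depth 0).
  Left E (depth 1) → T (2) → F (3) → a (4).
  Right T (depth 1) → T * F; that T (2) → F (3) → a (4); F (2) → a (3).
The longest root-to-leaf paths have 4 edges.
Depth = 4.

Final answer: 4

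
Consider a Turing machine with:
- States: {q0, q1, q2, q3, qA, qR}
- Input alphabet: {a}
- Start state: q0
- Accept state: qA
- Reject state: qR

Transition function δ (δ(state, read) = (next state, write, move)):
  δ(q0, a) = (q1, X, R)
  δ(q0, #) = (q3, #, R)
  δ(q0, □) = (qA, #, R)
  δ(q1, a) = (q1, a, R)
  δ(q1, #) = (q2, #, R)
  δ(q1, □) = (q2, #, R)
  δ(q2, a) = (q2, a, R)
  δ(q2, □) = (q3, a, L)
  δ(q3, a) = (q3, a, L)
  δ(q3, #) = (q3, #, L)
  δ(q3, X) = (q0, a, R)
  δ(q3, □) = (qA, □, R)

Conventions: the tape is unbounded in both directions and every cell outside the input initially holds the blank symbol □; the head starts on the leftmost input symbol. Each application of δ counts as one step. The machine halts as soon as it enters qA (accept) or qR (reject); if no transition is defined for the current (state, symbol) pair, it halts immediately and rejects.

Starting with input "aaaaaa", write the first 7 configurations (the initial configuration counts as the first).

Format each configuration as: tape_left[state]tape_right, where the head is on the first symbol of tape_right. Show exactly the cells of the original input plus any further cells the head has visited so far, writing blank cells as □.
Step 0: [q0]aaaaaa (head at position 0)
Step 1: δ(q0, a) = (q1, X, R)  ⊢  X[q1]aaaaa (head at position 1)
Step 2: δ(q1, a) = (q1, a, R)  ⊢  Xa[q1]aaaa (head at position 2)
Step 3: δ(q1, a) = (q1, a, R)  ⊢  Xaa[q1]aaa (head at position 3)
Step 4: δ(q1, a) = (q1, a, R)  ⊢  Xaaa[q1]aa (head at position 4)
Step 5: δ(q1, a) = (q1, a, R)  ⊢  Xaaaa[q1]a (head at position 5)
Step 6: δ(q1, a) = (q1, a, R)  ⊢  Xaaaaa[q1]□ (head at position 6)

Final answer: [q0]aaaaaa ⊢ X[q1]aaaaa ⊢ Xa[q1]aaaa ⊢ Xaa[q1]aaa ⊢ Xaaa[q1]aa ⊢ Xaaaa[q1]a ⊢ Xaaaaa[q1]□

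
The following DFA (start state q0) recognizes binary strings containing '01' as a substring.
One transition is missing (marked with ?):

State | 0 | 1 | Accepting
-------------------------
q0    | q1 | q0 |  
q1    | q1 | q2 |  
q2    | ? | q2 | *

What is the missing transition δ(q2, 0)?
q2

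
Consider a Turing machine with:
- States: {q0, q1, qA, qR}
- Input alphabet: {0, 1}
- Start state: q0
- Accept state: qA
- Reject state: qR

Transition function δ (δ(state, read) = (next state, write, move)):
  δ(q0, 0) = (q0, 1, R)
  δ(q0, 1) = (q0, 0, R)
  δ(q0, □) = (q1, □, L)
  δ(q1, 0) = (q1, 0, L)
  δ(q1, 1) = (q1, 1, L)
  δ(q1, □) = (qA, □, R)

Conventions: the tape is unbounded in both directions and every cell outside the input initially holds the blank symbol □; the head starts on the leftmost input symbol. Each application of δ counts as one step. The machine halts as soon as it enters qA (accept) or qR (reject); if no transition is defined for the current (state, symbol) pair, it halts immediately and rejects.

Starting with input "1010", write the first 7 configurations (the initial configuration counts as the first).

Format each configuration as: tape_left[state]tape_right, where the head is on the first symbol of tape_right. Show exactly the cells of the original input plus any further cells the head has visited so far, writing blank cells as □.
Step 0: [q0]1010 (head at position 0)
Step 1: δ(q0, 1) = (q0, 0, R)  ⊢  0[q0]010 (head at position 1)
Step 2: δ(q0, 0) = (q0, 1, R)  ⊢  01[q0]10 (head at position 2)
Step 3: δ(q0, 1) = (q0, 0, R)  ⊢  010[q0]0 (head at position 3)
Step 4: δ(q0, 0) = (q0, 1, R)  ⊢  0101[q0]□ (head at position 4)
Step 5: δ(q0, □) = (q1, □, L)  ⊢  010[q1]1□ (head at position 3)
Step 6: δ(q1, 1) = (q1, 1, L)  ⊢  01[q1]01□ (head at position 2)

Final answer: [q0]1010 ⊢ 0[q0]010 ⊢ 01[q0]10 ⊢ 010[q0]0 ⊢ 0101[q0]□ ⊢ 010[q1]1□ ⊢ 01[q1]01□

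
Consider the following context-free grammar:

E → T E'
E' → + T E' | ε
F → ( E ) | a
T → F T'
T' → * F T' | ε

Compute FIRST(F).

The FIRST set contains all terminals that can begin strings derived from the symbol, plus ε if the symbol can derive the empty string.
FIRST(F): F → ( E ) contributes '(' and F → a contributes 'a', so FIRST(F) = {(, a}. F is not nullable.

Final answer: {(, a}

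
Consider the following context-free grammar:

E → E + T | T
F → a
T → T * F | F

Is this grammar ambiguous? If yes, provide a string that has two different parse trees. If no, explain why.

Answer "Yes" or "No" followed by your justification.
This is the standard stratified expression grammar: '+' is introduced only by the left-recursive rule E → E + T and '*' only by the left-recursive rule T → T * F, with F → a. For any string, the last '+' must be the one produced at the root E (everything after it is a T containing no '+'), and likewise within each T the last '*' is produced at its root. This fixes the parse tree uniquely (left-associative, '*' binding tighter than '+'), so every string has exactly one parse tree.

Final answer: No - the grammar is unambiguous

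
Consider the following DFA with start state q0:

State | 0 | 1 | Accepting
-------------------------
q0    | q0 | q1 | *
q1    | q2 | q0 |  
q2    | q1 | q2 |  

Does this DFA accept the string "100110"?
Start in q0.
Read '1': q0 → q1
Read '0': q1 → q2
Read '0': q2 → q1
Read '1': q1 → q0
Read '1': q0 → q1
Read '0': q1 → q2
Final state q2 is not accepting, so the string is rejected.

Final answer: No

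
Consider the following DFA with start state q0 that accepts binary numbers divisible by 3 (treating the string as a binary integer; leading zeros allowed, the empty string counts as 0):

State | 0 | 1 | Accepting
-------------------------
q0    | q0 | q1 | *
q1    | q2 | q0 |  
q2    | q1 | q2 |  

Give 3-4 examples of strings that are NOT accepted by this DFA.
Any strings that end in a non-accepting state work; for example:
"100": q0 → q1 → q2 → q1; q1 is not accepting → rejected
"0100": q0 → q0 → q1 → q2 → q1; q1 is not accepting → rejected
"0101": q0 → q0 → q1 → q2 → q2; q2 is not accepting → rejected
"1101": q0 → q1 → q0 → q0 → q1; q1 is not accepting → rejected

Final answer: "100", "0100", "0101", "1101"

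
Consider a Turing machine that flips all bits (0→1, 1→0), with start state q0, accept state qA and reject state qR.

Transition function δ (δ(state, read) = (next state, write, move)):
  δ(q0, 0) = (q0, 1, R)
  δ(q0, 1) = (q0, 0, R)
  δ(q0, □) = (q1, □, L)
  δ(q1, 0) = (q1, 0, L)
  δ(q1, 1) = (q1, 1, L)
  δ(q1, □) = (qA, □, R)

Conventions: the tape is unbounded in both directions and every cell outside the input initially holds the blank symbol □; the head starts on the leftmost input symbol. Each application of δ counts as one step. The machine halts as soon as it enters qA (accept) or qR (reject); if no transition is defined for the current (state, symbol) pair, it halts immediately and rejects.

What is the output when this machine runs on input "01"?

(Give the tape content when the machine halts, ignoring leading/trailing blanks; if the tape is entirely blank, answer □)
Step 0: [q0]01 (head at position 0)
Step 1: δ(q0, 0) = (q0, 1, R)  ⊢  1[q0]1 (head at position 1)
Step 2: δ(q0, 1) = (q0, 0, R)  ⊢  10[q0]□ (head at position 2)
Step 3: δ(q0, □) = (q1, □, L)  ⊢  1[q1]0□ (head at position 1)
Step 4: δ(q1, 0) = (q1, 0, L)  ⊢  [q1]10□ (head at position 0)
Step 5: δ(q1, 1) = (q1, 1, L)  ⊢  [q1]□10□ (head at position -1)
Step 6: δ(q1, □) = (qA, □, R)  ⊢  □[qA]10□ (head at position 0)
The machine is in qA, so it halts and accepts.
Tape content when halted (ignoring surrounding blanks): 10

Final answer: Output: 10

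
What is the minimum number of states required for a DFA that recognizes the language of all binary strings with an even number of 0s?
Language: binary strings with an even number of 0s
Lower bound (Myhill–Nerode): the prefixes ε, 0 are pairwise distinguishable:
  ε vs 0: suffix ε distinguishes them (ε has zero 0s (accepted), 0 has one 0 (rejected))
So any DFA needs at least 2 states.
Upper bound: a DFA with 2 states exists (one state per class above).
Minimum states: 2

Final answer: 2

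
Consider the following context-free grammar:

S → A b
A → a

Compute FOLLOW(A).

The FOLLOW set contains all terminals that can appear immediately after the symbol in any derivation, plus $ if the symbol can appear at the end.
A occurs only in S → A b, where it is immediately followed by the terminal b. So FOLLOW(A) = {b}.

Final answer: {b}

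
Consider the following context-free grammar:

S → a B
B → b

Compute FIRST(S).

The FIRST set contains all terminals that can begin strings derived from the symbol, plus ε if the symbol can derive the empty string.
S has the single production S → a B, whose right-hand side begins with the terminal a. So FIRST(S) = {a}.

Final answer: {a}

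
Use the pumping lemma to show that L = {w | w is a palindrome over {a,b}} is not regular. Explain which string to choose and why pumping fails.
Language: L = {w | w is a palindrome over {a,b}} (strings that read the same forwards and backwards)
Step 1: Assume for contradiction that L is regular, with pumping length p.
Step 2: Choose s = a^p b a^p. Then s ∈ L (it reads the same forwards and backwards) and |s| ≥ p.
Step 3: Consider any decomposition s = xyz with |xy| ≤ p and |y| > 0. Since |xy| ≤ p and the first p symbols of s are all a's, y = a^k for some k with 1 ≤ k ≤ p.
Step 4: Pumping up (i = 2): xy²z = a^(p+k) b a^p. Its reverse is a^p b a^(p+k) ≠ a^(p+k) b a^p (the single b is no longer in the middle), so xy²z is not a palindrome and xy²z ∉ L.
This contradicts the pumping lemma, so L is not regular.

Final answer: Choose s = a^p b a^p. Since |xy| ≤ p, y = a^k with k ≥ 1. Then xy²z = a^(p+k) b a^p is not a palindrome, so ∉ L.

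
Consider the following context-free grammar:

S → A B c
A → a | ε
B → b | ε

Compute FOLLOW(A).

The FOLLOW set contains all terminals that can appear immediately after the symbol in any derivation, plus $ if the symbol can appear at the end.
A occurs in S → A B c followed by B c. Add FIRST(B) minus ε = {b}; B is nullable (B → ε), so what follows B can also follow A: the terminal c. FOLLOW(A) = {b, c}.

Final answer: {b, c}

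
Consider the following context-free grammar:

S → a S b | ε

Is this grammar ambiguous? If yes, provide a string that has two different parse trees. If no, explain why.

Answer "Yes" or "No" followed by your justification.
At every step exactly one production applies: if the remaining string to generate is non-empty it starts with a and ends with b, forcing S → a S b; if it is empty, S → ε is forced. Hence each string a^n b^n has exactly one derivation (S → a S b applied n times, then S → ε) and one parse tree.

Final answer: No - the grammar is unambiguous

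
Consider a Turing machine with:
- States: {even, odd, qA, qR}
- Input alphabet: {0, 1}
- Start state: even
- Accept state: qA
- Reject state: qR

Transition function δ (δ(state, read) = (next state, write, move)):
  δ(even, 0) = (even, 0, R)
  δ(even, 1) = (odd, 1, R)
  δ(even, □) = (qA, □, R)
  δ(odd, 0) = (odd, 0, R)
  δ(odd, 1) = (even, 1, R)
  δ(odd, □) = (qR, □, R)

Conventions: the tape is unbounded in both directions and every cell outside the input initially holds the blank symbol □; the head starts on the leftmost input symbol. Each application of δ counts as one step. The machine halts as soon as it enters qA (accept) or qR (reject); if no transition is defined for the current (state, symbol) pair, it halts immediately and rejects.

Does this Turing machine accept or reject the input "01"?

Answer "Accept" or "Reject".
Step 0: [even]01 (head at position 0)
Step 1: δ(even, 0) = (even, 0, R)  ⊢  0[even]1 (head at position 1)
Step 2: δ(even, 1) = (odd, 1, R)  ⊢  01[odd]□ (head at position 2)
Step 3: δ(odd, □) = (qR, □, R)  ⊢  01□[qR]□ (head at position 3)
The machine is in qR, so it halts and rejects.

Final answer: Reject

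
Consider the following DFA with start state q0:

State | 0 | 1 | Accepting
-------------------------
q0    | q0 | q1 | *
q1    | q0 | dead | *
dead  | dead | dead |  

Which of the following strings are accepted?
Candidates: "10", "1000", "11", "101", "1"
"10": q0 → q1 → q0; q0 is accepting → accepted
"1000": q0 → q1 → q0 → q0 → q0; q0 is accepting → accepted
"11": q0 → q1 → dead; dead is not accepting → rejected
"101": q0 → q1 → q0 → q1; q1 is accepting → accepted
"1": q0 → q1; q1 is accepting → accepted

Final answer: "10", "1000", "101", "1"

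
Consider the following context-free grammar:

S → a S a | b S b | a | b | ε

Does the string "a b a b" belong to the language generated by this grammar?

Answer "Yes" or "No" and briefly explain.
Every production places the same symbol at both ends (or yields a single symbol / ε), so every derived string is a palindrome. a b a b reversed is b a b a ≠ a b a b, so it is not a palindrome and cannot be derived (already the first step fails: the string starts with a but ends with b, so neither S → a S a nor S → b S b fits).

Final answer: No - no valid derivation exists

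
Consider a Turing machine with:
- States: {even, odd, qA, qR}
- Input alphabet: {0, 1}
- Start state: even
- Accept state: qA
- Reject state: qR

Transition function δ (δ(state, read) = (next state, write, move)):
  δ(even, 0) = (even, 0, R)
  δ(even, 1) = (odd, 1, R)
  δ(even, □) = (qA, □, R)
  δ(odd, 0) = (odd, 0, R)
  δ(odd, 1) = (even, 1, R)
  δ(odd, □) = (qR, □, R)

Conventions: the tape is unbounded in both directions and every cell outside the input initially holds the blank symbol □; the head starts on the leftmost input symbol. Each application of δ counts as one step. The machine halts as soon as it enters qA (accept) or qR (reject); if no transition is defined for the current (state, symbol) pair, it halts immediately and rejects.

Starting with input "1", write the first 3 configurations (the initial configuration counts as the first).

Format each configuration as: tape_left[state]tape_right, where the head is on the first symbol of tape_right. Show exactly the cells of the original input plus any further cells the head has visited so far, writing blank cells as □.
Step 0: [even]1 (head at position 0)
Step 1: δ(even, 1) = (odd, 1, R)  ⊢  1[odd]□ (head at position 1)
Step 2: δ(odd, □) = (qR, □, R)  ⊢  1□[qR]□ (head at position 2)

Final answer: [even]1 ⊢ 1[odd]□ ⊢ 1□[qR]□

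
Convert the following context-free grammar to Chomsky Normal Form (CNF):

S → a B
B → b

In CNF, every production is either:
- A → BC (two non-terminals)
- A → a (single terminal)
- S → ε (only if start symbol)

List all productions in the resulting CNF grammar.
The grammar has no ε-productions or unit productions to eliminate.
S → a B has terminal a in a right-hand side of length ≥ 2: introduce T_a → a and use T_a in place of a.
B → b is already in CNF (single terminal) – keep it.
S → a B becomes S → T_a B.
Resulting CNF grammar (3 productions): T_a → a; B → b; S → T_a B

Final answer: T_a → a; B → b; S → T_a B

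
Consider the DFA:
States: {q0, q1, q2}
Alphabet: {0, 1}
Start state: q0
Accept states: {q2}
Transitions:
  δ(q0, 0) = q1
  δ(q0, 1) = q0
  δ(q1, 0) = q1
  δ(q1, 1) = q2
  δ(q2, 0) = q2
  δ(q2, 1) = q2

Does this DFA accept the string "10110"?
Processing string "10110":
  q0 --1--> q0
  q0 --0--> q1
  q1 --1--> q2
  q2 --1--> q2
  q2 --0--> q2
Final state: q2
Accept states: {q2}
q2 is an accept state, so the string is accepted.

Final answer: Yes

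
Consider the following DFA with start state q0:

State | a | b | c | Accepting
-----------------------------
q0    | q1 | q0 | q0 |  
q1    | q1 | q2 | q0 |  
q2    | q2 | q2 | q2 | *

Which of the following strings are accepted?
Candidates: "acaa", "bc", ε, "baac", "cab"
"acaa": q0 → q1 → q0 → q1 → q1; q1 is not accepting → rejected
"bc": q0 → q0 → q0; q0 is not accepting → rejected
ε: q0; q0 is not accepting → rejected
"baac": q0 → q0 → q1 → q1 → q0; q0 is not accepting → rejected
"cab": q0 → q0 → q1 → q2; q2 is accepting → accepted

Final answer: "cab"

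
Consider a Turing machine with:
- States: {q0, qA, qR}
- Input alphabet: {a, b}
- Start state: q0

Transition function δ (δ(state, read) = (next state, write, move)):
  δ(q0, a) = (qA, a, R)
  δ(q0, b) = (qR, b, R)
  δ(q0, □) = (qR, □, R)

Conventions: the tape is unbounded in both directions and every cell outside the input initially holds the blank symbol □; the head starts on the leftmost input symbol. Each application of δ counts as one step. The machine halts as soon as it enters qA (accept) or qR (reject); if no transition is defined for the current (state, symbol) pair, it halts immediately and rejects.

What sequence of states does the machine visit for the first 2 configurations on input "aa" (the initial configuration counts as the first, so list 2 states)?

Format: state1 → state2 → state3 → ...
Step 0: [q0]aa (head at position 0)
Step 1: δ(q0, a) = (qA, a, R)  ⊢  a[qA]a (head at position 1)
Reading off the states of these 2 configurations: q0 → qA

Final answer: q0 → qA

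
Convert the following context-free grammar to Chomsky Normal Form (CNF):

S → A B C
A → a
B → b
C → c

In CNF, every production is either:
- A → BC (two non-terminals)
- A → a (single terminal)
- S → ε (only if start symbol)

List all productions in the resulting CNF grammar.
The grammar has no ε-productions or unit productions to eliminate.
A → a is already in CNF (single terminal) – keep it.
B → b is already in CNF (single terminal) – keep it.
C → c is already in CNF (single terminal) – keep it.
S → A B C has 3 symbols on the right: break it into binary productions S → A X0, X0 → B C.
Resulting CNF grammar (5 productions): A → a; B → b; C → c; S → A X0; X0 → B C

Final answer: A → a; B → b; C → c; S → A X0; X0 → B C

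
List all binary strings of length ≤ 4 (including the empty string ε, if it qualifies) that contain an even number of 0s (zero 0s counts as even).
Checking every binary string of length 0 to 4:
  Length 0: accepted: ε | rejected: (none)
  Length 1: accepted: 1 | rejected: 0
  Length 2: accepted: 00, 11 | rejected: 01, 10
  Length 3: accepted: 001, 010, 100, 111 | rejected: 000, 011, 101, 110
  Length 4: accepted: 0000, 0011, 0101, 0110, 1001, 1010, 1100, 1111 | rejected: 0001, 0010, 0100, 0111, 1000, 1011, 1101, 1110
Total: 16 string(s).

Final answer: ε, 1, 00, 11, 001, 010, 100, 111, 0000, 0011, 0101, 0110, 1001, 1010, 1100, 1111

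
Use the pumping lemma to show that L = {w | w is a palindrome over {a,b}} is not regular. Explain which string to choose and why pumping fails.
Language: L = {w | w is a palindrome over {a,b}} (strings that read the same forwards and backwards)
Step 1: Assume for contradiction that L is regular, with pumping length p.
Step 2: Choose s = a^p b a^p. Then s ∈ L (it reads the same forwards and backwards) and |s| ≥ p.
Step 3: Consider any decomposition s = xyz with |xy| ≤ p and |y| > 0. Since |xy| ≤ p and the first p symbols of s are all a's, y = a^k for some k with 1 ≤ k ≤ p.
Step 4: Pumping up (i = 2): xy²z = a^(p+k) b a^p. Its reverse is a^p b a^(p+k) ≠ a^(p+k) b a^p (the single b is no longer in the middle), so xy²z is not a palindrome and xy²z ∉ L.
This contradicts the pumping lemma, so L is not regular.

Final answer: Choose s = a^p b a^p. Since |xy| ≤ p, y = a^k with k ≥ 1. Then xy²z = a^(p+k) b a^p is not a palindrome, so ∉ L.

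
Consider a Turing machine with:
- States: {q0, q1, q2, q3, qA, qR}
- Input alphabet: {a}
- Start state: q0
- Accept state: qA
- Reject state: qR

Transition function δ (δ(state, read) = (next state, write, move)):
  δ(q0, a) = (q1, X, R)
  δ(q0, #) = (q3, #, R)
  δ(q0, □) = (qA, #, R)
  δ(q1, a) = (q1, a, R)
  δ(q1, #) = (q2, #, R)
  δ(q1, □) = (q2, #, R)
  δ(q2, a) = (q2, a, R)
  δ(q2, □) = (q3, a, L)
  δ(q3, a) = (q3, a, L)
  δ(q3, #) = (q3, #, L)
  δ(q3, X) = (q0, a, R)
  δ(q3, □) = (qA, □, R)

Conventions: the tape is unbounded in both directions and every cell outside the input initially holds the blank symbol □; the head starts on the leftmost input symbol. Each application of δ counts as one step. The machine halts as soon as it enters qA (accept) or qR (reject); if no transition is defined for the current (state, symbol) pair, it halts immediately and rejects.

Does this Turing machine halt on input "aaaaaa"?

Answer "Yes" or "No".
Trace (configuration after each step, as tape_left[state]tape_right with head position):
Step 0: [q0]aaaaaa (head at position 0)
Step 1: X[q1]aaaaa (head 1)
Step 2: Xa[q1]aaaa (head 2)
Step 3: Xaa[q1]aaa (head 3)
Step 4: Xaaa[q1]aa (head 4)
Step 5: Xaaaa[q1]a (head 5)
Step 6: Xaaaaa[q1]□ (head 6)
Step 7: Xaaaaa#[q2]□ (head 7)
Step 8: Xaaaaa[q3]#a (head 6)
Step 9: Xaaaa[q3]a#a (head 5)
Step 10: Xaaa[q3]aa#a (head 4)
Step 11: Xaa[q3]aaa#a (head 3)
Step 12: Xa[q3]aaaa#a (head 2)
Step 13: X[q3]aaaaa#a (head 1)
Step 14: [q3]Xaaaaa#a (head 0)
Step 15: a[q0]aaaaa#a (head 1)
Step 16: aX[q1]aaaa#a (head 2)
Step 17: aXa[q1]aaa#a (head 3)
Step 18: aXaa[q1]aa#a (head 4)
Step 19: aXaaa[q1]a#a (head 5)
Step 20: aXaaaa[q1]#a (head 6)
Step 21: aXaaaa#[q2]a (head 7)
Step 22: aXaaaa#a[q2]□ (head 8)
Step 23: aXaaaa#[q3]aa (head 7)
Step 24: aXaaaa[q3]#aa (head 6)
Step 25: aXaaa[q3]a#aa (head 5)
Step 26: aXaa[q3]aa#aa (head 4)
Step 27: aXa[q3]aaa#aa (head 3)
Step 28: aX[q3]aaaa#aa (head 2)
Step 29: a[q3]Xaaaa#aa (head 1)
Step 30: aa[q0]aaaa#aa (head 2)
Step 31: aaX[q1]aaa#aa (head 3)
Step 32: aaXa[q1]aa#aa (head 4)
Step 33: aaXaa[q1]a#aa (head 5)
Step 34: aaXaaa[q1]#aa (head 6)
Step 35: aaXaaa#[q2]aa (head 7)
Step 36: aaXaaa#a[q2]a (head 8)
Step 37: aaXaaa#aa[q2]□ (head 9)
Step 38: aaXaaa#a[q3]aa (head 8)
Step 39: aaXaaa#[q3]aaa (head 7)
Step 40: aaXaaa[q3]#aaa (head 6)
Step 41: aaXaa[q3]a#aaa (head 5)
Step 42: aaXa[q3]aa#aaa (head 4)
Step 43: aaX[q3]aaa#aaa (head 3)
Step 44: aa[q3]Xaaa#aaa (head 2)
Step 45: aaa[q0]aaa#aaa (head 3)
Step 46: aaaX[q1]aa#aaa (head 4)
Step 47: aaaXa[q1]a#aaa (head 5)
Step 48: aaaXaa[q1]#aaa (head 6)
Step 49: aaaXaa#[q2]aaa (head 7)
Step 50: aaaXaa#a[q2]aa (head 8)
Step 51: aaaXaa#aa[q2]a (head 9)
Step 52: aaaXaa#aaa[q2]□ (head 10)
Step 53: aaaXaa#aa[q3]aa (head 9)
Step 54: aaaXaa#a[q3]aaa (head 8)
Step 55: aaaXaa#[q3]aaaa (head 7)
Step 56: aaaXaa[q3]#aaaa (head 6)
Step 57: aaaXa[q3]a#aaaa (head 5)
Step 58: aaaX[q3]aa#aaaa (head 4)
Step 59: aaa[q3]Xaa#aaaa (head 3)
Step 60: aaaa[q0]aa#aaaa (head 4)
Step 61: aaaaX[q1]a#aaaa (head 5)
Step 62: aaaaXa[q1]#aaaa (head 6)
Step 63: aaaaXa#[q2]aaaa (head 7)
Step 64: aaaaXa#a[q2]aaa (head 8)
Step 65: aaaaXa#aa[q2]aa (head 9)
Step 66: aaaaXa#aaa[q2]a (head 10)
Step 67: aaaaXa#aaaa[q2]□ (head 11)
Step 68: aaaaXa#aaa[q3]aa (head 10)
Step 69: aaaaXa#aa[q3]aaa (head 9)
Step 70: aaaaXa#a[q3]aaaa (head 8)
Step 71: aaaaXa#[q3]aaaaa (head 7)
Step 72: aaaaXa[q3]#aaaaa (head 6)
Step 73: aaaaX[q3]a#aaaaa (head 5)
Step 74: aaaa[q3]Xa#aaaaa (head 4)
Step 75: aaaaa[q0]a#aaaaa (head 5)
Step 76: aaaaaX[q1]#aaaaa (head 6)
Step 77: aaaaaX#[q2]aaaaa (head 7)
Step 78: aaaaaX#a[q2]aaaa (head 8)
Step 79: aaaaaX#aa[q2]aaa (head 9)
Step 80: aaaaaX#aaa[q2]aa (head 10)
Step 81: aaaaaX#aaaa[q2]a (head 11)
Step 82: aaaaaX#aaaaa[q2]□ (head 12)
Step 83: aaaaaX#aaaa[q3]aa (head 11)
Step 84: aaaaaX#aaa[q3]aaa (head 10)
Step 85: aaaaaX#aa[q3]aaaa (head 9)
Step 86: aaaaaX#a[q3]aaaaa (head 8)
Step 87: aaaaaX#[q3]aaaaaa (head 7)
Step 88: aaaaaX[q3]#aaaaaa (head 6)
Step 89: aaaaa[q3]X#aaaaaa (head 5)
Step 90: aaaaaa[q0]#aaaaaa (head 6)
Step 91: aaaaaa#[q3]aaaaaa (head 7)
Step 92: aaaaaa[q3]#aaaaaa (head 6)
Step 93: aaaaa[q3]a#aaaaaa (head 5)
Step 94: aaaa[q3]aa#aaaaaa (head 4)
Step 95: aaa[q3]aaa#aaaaaa (head 3)
Step 96: aa[q3]aaaa#aaaaaa (head 2)
Step 97: a[q3]aaaaa#aaaaaa (head 1)
Step 98: [q3]aaaaaa#aaaaaa (head 0)
Step 99: [q3]□aaaaaa#aaaaaa (head -1)
Step 100: □[qA]aaaaaa#aaaaaa (head 0)
The machine is in qA, so it halts and accepts.
It halts after 100 steps.

Final answer: Yes - halts after 100 steps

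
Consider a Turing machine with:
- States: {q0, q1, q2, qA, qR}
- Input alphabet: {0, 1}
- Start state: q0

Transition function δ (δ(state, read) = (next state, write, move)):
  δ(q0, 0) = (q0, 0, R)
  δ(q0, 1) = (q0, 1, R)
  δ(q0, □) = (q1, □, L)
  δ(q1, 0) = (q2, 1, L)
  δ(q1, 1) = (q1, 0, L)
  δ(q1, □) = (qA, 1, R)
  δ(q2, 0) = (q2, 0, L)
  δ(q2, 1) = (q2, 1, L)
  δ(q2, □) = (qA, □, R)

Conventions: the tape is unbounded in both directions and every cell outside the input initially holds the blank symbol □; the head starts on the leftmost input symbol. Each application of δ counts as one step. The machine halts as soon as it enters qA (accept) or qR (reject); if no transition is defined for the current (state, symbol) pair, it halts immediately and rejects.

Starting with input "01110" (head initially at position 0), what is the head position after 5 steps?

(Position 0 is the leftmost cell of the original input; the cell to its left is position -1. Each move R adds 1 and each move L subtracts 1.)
Step 0: [q0]01110 (head at position 0)
Step 1: δ(q0, 0) = (q0, 0, R)  ⊢  0[q0]1110 (head at position 1)
Step 2: δ(q0, 1) = (q0, 1, R)  ⊢  01[q0]110 (head at position 2)
Step 3: δ(q0, 1) = (q0, 1, R)  ⊢  011[q0]10 (head at position 3)
Step 4: δ(q0, 1) = (q0, 1, R)  ⊢  0111[q0]0 (head at position 4)
Step 5: δ(q0, 0) = (q0, 0, R)  ⊢  01110[q0]□ (head at position 5)
Head position after 5 steps: 5

Final answer: Position 5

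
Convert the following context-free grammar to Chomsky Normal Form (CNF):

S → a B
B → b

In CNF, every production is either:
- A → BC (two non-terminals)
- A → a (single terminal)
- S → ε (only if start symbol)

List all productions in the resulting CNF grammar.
The grammar has no ε-productions or unit productions to eliminate.
S → a B has terminal a in a right-hand side of length ≥ 2: introduce T_a → a and use T_a in place of a.
B → b is already in CNF (single terminal) – keep it.
S → a B becomes S → T_a B.
Resulting CNF grammar (3 productions): T_a → a; B → b; S → T_a B

Final answer: T_a → a; B → b; S → T_a B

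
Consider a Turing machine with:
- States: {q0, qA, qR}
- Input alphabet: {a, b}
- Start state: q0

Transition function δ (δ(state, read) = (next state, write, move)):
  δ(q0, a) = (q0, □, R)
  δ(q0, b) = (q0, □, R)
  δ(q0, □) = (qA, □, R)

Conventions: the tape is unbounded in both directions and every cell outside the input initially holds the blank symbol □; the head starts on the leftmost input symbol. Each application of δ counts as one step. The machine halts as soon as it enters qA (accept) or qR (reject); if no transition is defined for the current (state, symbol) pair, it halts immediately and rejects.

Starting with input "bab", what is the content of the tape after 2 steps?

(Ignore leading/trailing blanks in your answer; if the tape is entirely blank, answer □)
Step 0: [q0]bab (head at position 0)
Step 1: δ(q0, b) = (q0, □, R)  ⊢  □[q0]ab (head at position 1)
Step 2: δ(q0, a) = (q0, □, R)  ⊢  □□[q0]b (head at position 2)
Tape after 2 steps (ignoring surrounding blanks): b

Final answer: Tape: b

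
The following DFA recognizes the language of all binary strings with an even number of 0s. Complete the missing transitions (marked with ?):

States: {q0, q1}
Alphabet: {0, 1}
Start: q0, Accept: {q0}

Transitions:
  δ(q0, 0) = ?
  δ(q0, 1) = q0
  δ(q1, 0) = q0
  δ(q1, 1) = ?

What each state remembers (consistent with the given transitions and accept states):
  q0: an even number of 0s has been read so far
  q1: an odd number of 0s has been read so far
Filling in the missing entries:
  δ(q0, 0): in q0 (an even number of 0s has been read so far), after reading 0 we have: an odd number of 0s has been read so far → q1
  δ(q1, 1): in q1 (an odd number of 0s has been read so far), after reading 1 we have: an odd number of 0s has been read so far → q1

Final answer: δ(q0, 0) = q1; δ(q1, 1) = q1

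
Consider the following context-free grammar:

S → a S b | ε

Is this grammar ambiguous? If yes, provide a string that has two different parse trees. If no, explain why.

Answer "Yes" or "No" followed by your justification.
At every step exactly one production applies: if the remaining string to generate is non-empty it starts with a and ends with b, forcing S → a S b; if it is empty, S → ε is forced. Hence each string a^n b^n has exactly one derivation (S → a S b applied n times, then S → ε) and one parse tree.

Final answer: No - the grammar is unambiguous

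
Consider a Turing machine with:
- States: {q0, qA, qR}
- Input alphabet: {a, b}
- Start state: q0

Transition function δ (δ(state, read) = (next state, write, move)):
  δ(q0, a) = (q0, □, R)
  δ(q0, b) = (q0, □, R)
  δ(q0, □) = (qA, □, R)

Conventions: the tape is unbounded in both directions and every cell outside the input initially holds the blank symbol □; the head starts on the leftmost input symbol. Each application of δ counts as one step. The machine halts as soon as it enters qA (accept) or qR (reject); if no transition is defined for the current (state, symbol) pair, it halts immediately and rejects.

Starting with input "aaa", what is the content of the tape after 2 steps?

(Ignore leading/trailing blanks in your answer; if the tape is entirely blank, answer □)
Step 0: [q0]aaa (head at position 0)
Step 1: δ(q0, a) = (q0, □, R)  ⊢  □[q0]aa (head at position 1)
Step 2: δ(q0, a) = (q0, □, R)  ⊢  □□[q0]a (head at position 2)
Tape after 2 steps (ignoring surrounding blanks): a

Final answer: Tape: a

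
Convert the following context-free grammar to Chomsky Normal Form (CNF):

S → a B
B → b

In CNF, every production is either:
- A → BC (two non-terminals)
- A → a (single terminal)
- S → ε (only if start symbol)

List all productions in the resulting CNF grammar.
The grammar has no ε-productions or unit productions to eliminate.
S → a B has terminal a in a right-hand side of length ≥ 2: introduce T_a → a and use T_a in place of a.
B → b is already in CNF (single terminal) – keep it.
S → a B becomes S → T_a B.
Resulting CNF grammar (3 productions): T_a → a; B → b; S → T_a B

Final answer: T_a → a; B → b; S → T_a B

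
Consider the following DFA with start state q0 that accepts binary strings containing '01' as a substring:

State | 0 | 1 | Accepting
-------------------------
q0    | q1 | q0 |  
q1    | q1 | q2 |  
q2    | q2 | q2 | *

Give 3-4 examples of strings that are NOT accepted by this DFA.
Any strings that end in a non-accepting state work; for example:
"11": q0 → q0 → q0; q0 is not accepting → rejected
"000": q0 → q1 → q1 → q1; q1 is not accepting → rejected
"100": q0 → q0 → q1 → q1; q1 is not accepting → rejected
"1111": q0 → q0 → q0 → q0 → q0; q0 is not accepting → rejected

Final answer: "11", "000", "100", "1111"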